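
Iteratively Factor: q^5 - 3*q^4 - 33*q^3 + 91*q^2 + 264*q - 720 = (q - 3)*(q^4 - 33*q^2 - 8*q + 240) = (q - 3)^2*(q^3 + 3*q^2 - 24*q - 80) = (q - 3)^2*(q + 4)*(q^2 - q - 20) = (q - 3)^2*(q + 4)^2*(q - 5)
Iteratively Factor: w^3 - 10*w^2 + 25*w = (w)*(w^2 - 10*w + 25) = w*(w - 5)*(w - 5)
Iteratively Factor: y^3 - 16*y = (y)*(y^2 - 16) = y*(y - 4)*(y + 4)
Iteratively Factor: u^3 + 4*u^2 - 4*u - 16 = (u + 4)*(u^2 - 4) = (u - 2)*(u + 4)*(u + 2)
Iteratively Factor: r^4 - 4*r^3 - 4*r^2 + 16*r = (r - 2)*(r^3 - 2*r^2 - 8*r) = (r - 4)*(r - 2)*(r^2 + 2*r) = (r - 4)*(r - 2)*(r + 2)*(r)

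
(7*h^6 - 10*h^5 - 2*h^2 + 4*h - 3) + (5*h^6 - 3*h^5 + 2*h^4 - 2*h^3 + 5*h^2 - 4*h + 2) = 12*h^6 - 13*h^5 + 2*h^4 - 2*h^3 + 3*h^2 - 1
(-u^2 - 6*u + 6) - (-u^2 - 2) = 8 - 6*u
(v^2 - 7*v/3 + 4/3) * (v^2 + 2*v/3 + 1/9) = v^4 - 5*v^3/3 - v^2/9 + 17*v/27 + 4/27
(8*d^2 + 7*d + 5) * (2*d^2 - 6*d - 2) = 16*d^4 - 34*d^3 - 48*d^2 - 44*d - 10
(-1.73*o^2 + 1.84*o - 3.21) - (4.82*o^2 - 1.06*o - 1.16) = -6.55*o^2 + 2.9*o - 2.05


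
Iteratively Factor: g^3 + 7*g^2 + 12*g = (g + 3)*(g^2 + 4*g) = g*(g + 3)*(g + 4)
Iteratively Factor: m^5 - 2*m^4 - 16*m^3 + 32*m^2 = (m - 2)*(m^4 - 16*m^2) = m*(m - 2)*(m^3 - 16*m) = m^2*(m - 2)*(m^2 - 16) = m^2*(m - 4)*(m - 2)*(m + 4)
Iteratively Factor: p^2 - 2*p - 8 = (p - 4)*(p + 2)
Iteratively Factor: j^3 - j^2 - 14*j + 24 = (j + 4)*(j^2 - 5*j + 6) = (j - 3)*(j + 4)*(j - 2)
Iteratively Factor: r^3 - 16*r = (r - 4)*(r^2 + 4*r) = r*(r - 4)*(r + 4)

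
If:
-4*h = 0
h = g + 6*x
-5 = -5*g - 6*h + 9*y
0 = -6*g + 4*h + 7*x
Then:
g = 0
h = 0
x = 0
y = -5/9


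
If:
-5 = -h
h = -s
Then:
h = 5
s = -5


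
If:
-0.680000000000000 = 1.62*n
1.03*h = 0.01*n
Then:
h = -0.00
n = -0.42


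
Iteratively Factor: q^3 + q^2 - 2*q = (q + 2)*(q^2 - q) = (q - 1)*(q + 2)*(q)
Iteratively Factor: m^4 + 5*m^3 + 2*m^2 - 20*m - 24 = (m + 2)*(m^3 + 3*m^2 - 4*m - 12) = (m + 2)^2*(m^2 + m - 6) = (m - 2)*(m + 2)^2*(m + 3)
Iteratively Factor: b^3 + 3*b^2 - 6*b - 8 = (b + 1)*(b^2 + 2*b - 8) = (b - 2)*(b + 1)*(b + 4)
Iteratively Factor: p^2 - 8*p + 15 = (p - 3)*(p - 5)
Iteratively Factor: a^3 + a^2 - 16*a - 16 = (a + 1)*(a^2 - 16) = (a + 1)*(a + 4)*(a - 4)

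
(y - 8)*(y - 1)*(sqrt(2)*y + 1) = sqrt(2)*y^3 - 9*sqrt(2)*y^2 + y^2 - 9*y + 8*sqrt(2)*y + 8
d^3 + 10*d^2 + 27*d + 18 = (d + 1)*(d + 3)*(d + 6)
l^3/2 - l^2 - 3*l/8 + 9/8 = (l/2 + 1/2)*(l - 3/2)^2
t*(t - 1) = t^2 - t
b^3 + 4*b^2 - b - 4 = (b - 1)*(b + 1)*(b + 4)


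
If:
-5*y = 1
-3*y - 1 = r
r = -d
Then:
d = 2/5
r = -2/5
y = -1/5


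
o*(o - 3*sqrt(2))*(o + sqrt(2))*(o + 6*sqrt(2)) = o^4 + 4*sqrt(2)*o^3 - 30*o^2 - 36*sqrt(2)*o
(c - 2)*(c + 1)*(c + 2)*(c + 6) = c^4 + 7*c^3 + 2*c^2 - 28*c - 24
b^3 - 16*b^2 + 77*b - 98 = (b - 7)^2*(b - 2)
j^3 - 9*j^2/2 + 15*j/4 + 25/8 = (j - 5/2)^2*(j + 1/2)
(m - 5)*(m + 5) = m^2 - 25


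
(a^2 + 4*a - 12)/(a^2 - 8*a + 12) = (a + 6)/(a - 6)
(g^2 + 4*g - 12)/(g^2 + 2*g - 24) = (g - 2)/(g - 4)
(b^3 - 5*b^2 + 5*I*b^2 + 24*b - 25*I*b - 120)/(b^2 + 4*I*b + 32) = (b^2 - b*(5 + 3*I) + 15*I)/(b - 4*I)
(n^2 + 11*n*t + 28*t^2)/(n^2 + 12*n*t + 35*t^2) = (n + 4*t)/(n + 5*t)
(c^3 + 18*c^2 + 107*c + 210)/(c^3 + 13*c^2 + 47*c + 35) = (c + 6)/(c + 1)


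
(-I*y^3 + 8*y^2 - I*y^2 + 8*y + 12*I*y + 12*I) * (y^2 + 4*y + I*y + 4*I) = -I*y^5 + 9*y^4 - 5*I*y^4 + 45*y^3 + 16*I*y^3 + 24*y^2 + 100*I*y^2 - 60*y + 80*I*y - 48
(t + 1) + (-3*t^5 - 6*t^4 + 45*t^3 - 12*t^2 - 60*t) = -3*t^5 - 6*t^4 + 45*t^3 - 12*t^2 - 59*t + 1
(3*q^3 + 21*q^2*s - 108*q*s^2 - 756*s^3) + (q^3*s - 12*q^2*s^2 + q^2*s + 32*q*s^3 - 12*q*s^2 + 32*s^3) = q^3*s + 3*q^3 - 12*q^2*s^2 + 22*q^2*s + 32*q*s^3 - 120*q*s^2 - 724*s^3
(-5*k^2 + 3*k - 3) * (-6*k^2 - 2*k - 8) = 30*k^4 - 8*k^3 + 52*k^2 - 18*k + 24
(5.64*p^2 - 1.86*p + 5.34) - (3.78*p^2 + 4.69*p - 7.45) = 1.86*p^2 - 6.55*p + 12.79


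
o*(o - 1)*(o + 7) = o^3 + 6*o^2 - 7*o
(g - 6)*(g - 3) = g^2 - 9*g + 18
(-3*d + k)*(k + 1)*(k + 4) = -3*d*k^2 - 15*d*k - 12*d + k^3 + 5*k^2 + 4*k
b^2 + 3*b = b*(b + 3)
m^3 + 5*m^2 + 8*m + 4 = (m + 1)*(m + 2)^2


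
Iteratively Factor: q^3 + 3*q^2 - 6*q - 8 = (q + 1)*(q^2 + 2*q - 8) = (q + 1)*(q + 4)*(q - 2)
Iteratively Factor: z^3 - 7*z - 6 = (z + 2)*(z^2 - 2*z - 3) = (z + 1)*(z + 2)*(z - 3)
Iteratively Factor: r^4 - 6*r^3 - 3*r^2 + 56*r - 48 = (r - 4)*(r^3 - 2*r^2 - 11*r + 12) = (r - 4)^2*(r^2 + 2*r - 3) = (r - 4)^2*(r - 1)*(r + 3)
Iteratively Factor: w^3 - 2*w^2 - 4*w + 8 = (w + 2)*(w^2 - 4*w + 4) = (w - 2)*(w + 2)*(w - 2)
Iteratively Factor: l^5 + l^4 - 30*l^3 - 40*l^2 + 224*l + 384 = (l + 3)*(l^4 - 2*l^3 - 24*l^2 + 32*l + 128) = (l + 3)*(l + 4)*(l^3 - 6*l^2 + 32) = (l + 2)*(l + 3)*(l + 4)*(l^2 - 8*l + 16) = (l - 4)*(l + 2)*(l + 3)*(l + 4)*(l - 4)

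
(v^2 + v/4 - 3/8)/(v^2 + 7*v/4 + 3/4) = (v - 1/2)/(v + 1)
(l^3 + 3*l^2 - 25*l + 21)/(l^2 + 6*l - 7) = l - 3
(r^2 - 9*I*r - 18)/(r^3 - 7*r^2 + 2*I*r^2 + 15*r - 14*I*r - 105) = (r - 6*I)/(r^2 + r*(-7 + 5*I) - 35*I)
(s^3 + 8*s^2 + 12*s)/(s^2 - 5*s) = (s^2 + 8*s + 12)/(s - 5)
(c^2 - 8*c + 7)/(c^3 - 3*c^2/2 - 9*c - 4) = 2*(-c^2 + 8*c - 7)/(-2*c^3 + 3*c^2 + 18*c + 8)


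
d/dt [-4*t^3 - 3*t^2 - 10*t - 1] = -12*t^2 - 6*t - 10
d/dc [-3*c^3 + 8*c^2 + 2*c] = -9*c^2 + 16*c + 2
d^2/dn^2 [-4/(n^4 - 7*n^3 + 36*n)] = 8*(3*n^2*(2*n - 7)*(n^3 - 7*n^2 + 36) - (4*n^3 - 21*n^2 + 36)^2)/(n^3*(n^3 - 7*n^2 + 36)^3)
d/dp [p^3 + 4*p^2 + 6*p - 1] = 3*p^2 + 8*p + 6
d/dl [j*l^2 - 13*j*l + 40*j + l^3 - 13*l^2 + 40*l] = 2*j*l - 13*j + 3*l^2 - 26*l + 40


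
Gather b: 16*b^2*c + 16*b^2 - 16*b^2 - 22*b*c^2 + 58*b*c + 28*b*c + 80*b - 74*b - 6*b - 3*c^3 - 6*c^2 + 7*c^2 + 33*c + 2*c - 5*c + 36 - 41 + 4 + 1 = 16*b^2*c + b*(-22*c^2 + 86*c) - 3*c^3 + c^2 + 30*c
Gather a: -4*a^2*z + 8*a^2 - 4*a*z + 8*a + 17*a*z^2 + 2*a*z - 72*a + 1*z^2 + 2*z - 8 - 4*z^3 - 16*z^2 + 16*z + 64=a^2*(8 - 4*z) + a*(17*z^2 - 2*z - 64) - 4*z^3 - 15*z^2 + 18*z + 56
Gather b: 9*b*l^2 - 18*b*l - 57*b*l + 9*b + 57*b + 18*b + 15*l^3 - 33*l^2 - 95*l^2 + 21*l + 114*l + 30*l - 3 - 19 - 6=b*(9*l^2 - 75*l + 84) + 15*l^3 - 128*l^2 + 165*l - 28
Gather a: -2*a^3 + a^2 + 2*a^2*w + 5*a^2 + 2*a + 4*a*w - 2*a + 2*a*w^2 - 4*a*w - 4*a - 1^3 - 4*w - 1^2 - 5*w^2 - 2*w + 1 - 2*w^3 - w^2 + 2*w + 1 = -2*a^3 + a^2*(2*w + 6) + a*(2*w^2 - 4) - 2*w^3 - 6*w^2 - 4*w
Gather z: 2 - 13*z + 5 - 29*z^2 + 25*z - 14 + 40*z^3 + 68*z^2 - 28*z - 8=40*z^3 + 39*z^2 - 16*z - 15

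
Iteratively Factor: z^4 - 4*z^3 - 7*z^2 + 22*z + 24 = (z + 2)*(z^3 - 6*z^2 + 5*z + 12) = (z - 3)*(z + 2)*(z^2 - 3*z - 4) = (z - 4)*(z - 3)*(z + 2)*(z + 1)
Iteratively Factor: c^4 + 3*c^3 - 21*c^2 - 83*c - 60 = (c + 1)*(c^3 + 2*c^2 - 23*c - 60) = (c + 1)*(c + 3)*(c^2 - c - 20) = (c + 1)*(c + 3)*(c + 4)*(c - 5)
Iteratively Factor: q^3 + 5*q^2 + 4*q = (q + 1)*(q^2 + 4*q) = (q + 1)*(q + 4)*(q)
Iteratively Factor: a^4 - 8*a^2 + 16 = (a - 2)*(a^3 + 2*a^2 - 4*a - 8) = (a - 2)^2*(a^2 + 4*a + 4) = (a - 2)^2*(a + 2)*(a + 2)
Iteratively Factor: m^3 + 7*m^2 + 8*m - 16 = (m + 4)*(m^2 + 3*m - 4) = (m + 4)^2*(m - 1)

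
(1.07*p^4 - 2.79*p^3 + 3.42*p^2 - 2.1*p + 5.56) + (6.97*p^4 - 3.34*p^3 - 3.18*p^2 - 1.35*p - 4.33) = 8.04*p^4 - 6.13*p^3 + 0.24*p^2 - 3.45*p + 1.23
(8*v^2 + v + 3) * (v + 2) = 8*v^3 + 17*v^2 + 5*v + 6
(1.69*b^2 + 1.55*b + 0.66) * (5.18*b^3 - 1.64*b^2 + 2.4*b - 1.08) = 8.7542*b^5 + 5.2574*b^4 + 4.9328*b^3 + 0.812399999999999*b^2 - 0.0900000000000001*b - 0.7128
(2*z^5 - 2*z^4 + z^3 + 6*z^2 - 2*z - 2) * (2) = 4*z^5 - 4*z^4 + 2*z^3 + 12*z^2 - 4*z - 4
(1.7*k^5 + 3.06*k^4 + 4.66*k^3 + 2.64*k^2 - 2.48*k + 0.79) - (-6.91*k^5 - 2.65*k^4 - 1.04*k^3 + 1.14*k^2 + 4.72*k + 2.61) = 8.61*k^5 + 5.71*k^4 + 5.7*k^3 + 1.5*k^2 - 7.2*k - 1.82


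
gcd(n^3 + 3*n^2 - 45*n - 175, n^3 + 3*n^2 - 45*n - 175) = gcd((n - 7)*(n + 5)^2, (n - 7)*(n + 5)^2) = n^3 + 3*n^2 - 45*n - 175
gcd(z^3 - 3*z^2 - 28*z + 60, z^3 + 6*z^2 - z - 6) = 1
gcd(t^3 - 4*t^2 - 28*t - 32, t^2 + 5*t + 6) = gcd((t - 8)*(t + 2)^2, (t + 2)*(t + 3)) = t + 2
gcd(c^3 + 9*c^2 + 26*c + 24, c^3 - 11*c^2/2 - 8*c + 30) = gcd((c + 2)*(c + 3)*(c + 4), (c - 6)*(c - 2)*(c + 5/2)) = 1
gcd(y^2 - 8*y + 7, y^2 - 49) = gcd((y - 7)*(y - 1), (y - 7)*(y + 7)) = y - 7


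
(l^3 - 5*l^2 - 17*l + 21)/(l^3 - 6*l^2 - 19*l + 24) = (l - 7)/(l - 8)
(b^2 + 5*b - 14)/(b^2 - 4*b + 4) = (b + 7)/(b - 2)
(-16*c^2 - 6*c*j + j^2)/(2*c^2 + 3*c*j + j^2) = (-8*c + j)/(c + j)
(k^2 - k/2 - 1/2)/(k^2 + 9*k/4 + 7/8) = 4*(k - 1)/(4*k + 7)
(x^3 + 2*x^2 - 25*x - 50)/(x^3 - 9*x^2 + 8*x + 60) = (x + 5)/(x - 6)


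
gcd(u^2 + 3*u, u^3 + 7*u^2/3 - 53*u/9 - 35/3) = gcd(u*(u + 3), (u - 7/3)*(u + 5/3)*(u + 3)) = u + 3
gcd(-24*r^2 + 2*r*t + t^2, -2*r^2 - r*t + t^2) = 1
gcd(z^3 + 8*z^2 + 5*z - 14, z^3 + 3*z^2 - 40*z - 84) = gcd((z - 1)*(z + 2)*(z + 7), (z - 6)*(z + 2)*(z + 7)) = z^2 + 9*z + 14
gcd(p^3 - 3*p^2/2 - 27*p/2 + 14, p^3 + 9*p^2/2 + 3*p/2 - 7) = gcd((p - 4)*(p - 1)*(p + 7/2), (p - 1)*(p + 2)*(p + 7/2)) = p^2 + 5*p/2 - 7/2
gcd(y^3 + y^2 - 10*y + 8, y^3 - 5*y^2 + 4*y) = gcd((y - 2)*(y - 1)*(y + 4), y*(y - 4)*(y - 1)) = y - 1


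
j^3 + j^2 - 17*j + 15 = (j - 3)*(j - 1)*(j + 5)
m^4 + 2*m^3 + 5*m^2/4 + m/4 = m*(m + 1/2)^2*(m + 1)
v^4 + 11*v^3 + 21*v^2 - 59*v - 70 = (v - 2)*(v + 1)*(v + 5)*(v + 7)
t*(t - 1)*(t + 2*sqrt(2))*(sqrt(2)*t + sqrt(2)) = sqrt(2)*t^4 + 4*t^3 - sqrt(2)*t^2 - 4*t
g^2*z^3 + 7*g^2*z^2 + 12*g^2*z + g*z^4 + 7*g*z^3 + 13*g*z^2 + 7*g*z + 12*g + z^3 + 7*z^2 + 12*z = (g + z)*(z + 3)*(z + 4)*(g*z + 1)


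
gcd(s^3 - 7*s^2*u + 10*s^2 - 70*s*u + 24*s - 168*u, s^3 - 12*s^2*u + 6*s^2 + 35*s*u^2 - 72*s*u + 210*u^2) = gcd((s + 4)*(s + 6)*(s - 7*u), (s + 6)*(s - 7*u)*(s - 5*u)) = s^2 - 7*s*u + 6*s - 42*u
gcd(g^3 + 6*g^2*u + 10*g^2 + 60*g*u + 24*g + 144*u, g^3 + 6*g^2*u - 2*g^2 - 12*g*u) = g + 6*u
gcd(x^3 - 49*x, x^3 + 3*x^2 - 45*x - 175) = x - 7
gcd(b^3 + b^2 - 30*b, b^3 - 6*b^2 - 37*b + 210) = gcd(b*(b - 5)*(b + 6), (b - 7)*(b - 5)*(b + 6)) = b^2 + b - 30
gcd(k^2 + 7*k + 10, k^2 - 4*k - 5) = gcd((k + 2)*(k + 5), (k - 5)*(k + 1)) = 1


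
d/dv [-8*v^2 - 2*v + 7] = -16*v - 2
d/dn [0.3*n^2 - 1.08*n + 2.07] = 0.6*n - 1.08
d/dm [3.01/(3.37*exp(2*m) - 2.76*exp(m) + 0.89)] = (8.3076 - 20.2874*exp(m))*exp(m)/(3.37*exp(2*m) - 2.76*exp(m) + 0.89)^2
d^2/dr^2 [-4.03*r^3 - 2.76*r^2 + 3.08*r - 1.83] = -24.18*r - 5.52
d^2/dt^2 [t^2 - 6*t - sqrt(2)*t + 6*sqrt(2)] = 2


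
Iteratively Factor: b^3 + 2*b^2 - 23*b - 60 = (b - 5)*(b^2 + 7*b + 12) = (b - 5)*(b + 3)*(b + 4)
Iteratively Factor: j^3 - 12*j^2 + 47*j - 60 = (j - 4)*(j^2 - 8*j + 15) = (j - 5)*(j - 4)*(j - 3)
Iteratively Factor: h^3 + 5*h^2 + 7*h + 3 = (h + 1)*(h^2 + 4*h + 3) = (h + 1)^2*(h + 3)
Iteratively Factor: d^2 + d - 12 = (d + 4)*(d - 3)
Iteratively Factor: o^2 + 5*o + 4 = (o + 4)*(o + 1)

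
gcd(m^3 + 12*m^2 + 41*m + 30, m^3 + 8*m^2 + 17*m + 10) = m^2 + 6*m + 5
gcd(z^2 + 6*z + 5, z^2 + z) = z + 1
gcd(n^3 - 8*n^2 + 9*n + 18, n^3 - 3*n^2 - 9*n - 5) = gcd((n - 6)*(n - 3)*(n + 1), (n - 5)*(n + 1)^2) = n + 1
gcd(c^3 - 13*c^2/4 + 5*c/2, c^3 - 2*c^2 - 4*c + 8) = c - 2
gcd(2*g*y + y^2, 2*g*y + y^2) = 2*g*y + y^2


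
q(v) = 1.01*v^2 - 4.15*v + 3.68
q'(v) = 2.02*v - 4.15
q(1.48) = -0.25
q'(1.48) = -1.16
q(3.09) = 0.50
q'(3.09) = 2.09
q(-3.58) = 31.48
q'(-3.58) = -11.38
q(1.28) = 0.02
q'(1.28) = -1.56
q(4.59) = 5.91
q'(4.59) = 5.12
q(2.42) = -0.45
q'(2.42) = 0.74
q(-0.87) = 8.05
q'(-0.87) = -5.91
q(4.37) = 4.83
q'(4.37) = 4.68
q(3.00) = 0.32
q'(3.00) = 1.91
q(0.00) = 3.68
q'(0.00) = -4.15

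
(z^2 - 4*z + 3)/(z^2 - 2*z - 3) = (z - 1)/(z + 1)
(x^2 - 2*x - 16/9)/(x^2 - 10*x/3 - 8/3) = (x - 8/3)/(x - 4)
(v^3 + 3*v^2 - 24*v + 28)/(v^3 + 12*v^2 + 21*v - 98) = (v - 2)/(v + 7)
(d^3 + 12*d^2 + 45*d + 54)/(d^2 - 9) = (d^2 + 9*d + 18)/(d - 3)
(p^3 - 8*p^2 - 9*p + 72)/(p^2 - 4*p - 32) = (p^2 - 9)/(p + 4)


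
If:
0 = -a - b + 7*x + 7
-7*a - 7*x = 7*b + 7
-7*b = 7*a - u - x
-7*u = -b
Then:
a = -7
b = 7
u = 1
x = -1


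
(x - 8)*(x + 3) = x^2 - 5*x - 24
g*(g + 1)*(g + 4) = g^3 + 5*g^2 + 4*g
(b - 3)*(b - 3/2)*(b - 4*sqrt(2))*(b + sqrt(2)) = b^4 - 9*b^3/2 - 3*sqrt(2)*b^3 - 7*b^2/2 + 27*sqrt(2)*b^2/2 - 27*sqrt(2)*b/2 + 36*b - 36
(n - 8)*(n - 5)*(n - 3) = n^3 - 16*n^2 + 79*n - 120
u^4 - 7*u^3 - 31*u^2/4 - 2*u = u*(u - 8)*(u + 1/2)^2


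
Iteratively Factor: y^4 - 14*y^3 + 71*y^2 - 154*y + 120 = (y - 5)*(y^3 - 9*y^2 + 26*y - 24) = (y - 5)*(y - 2)*(y^2 - 7*y + 12) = (y - 5)*(y - 4)*(y - 2)*(y - 3)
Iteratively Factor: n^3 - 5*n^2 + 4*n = (n - 4)*(n^2 - n) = (n - 4)*(n - 1)*(n)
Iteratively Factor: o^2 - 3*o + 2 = (o - 2)*(o - 1)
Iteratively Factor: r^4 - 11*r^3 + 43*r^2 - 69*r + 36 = (r - 3)*(r^3 - 8*r^2 + 19*r - 12) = (r - 3)*(r - 1)*(r^2 - 7*r + 12) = (r - 3)^2*(r - 1)*(r - 4)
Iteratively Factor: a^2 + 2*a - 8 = (a + 4)*(a - 2)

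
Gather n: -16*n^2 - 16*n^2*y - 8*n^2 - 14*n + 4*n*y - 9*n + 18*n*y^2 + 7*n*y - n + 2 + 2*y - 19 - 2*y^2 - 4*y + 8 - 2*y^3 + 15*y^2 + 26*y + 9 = n^2*(-16*y - 24) + n*(18*y^2 + 11*y - 24) - 2*y^3 + 13*y^2 + 24*y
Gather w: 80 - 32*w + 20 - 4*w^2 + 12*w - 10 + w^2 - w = -3*w^2 - 21*w + 90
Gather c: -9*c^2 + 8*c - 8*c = -9*c^2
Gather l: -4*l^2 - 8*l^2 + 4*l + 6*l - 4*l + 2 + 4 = -12*l^2 + 6*l + 6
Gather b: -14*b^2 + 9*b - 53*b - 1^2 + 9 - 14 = -14*b^2 - 44*b - 6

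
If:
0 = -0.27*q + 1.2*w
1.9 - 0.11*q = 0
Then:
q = 17.27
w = 3.89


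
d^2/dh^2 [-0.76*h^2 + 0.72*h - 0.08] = -1.52000000000000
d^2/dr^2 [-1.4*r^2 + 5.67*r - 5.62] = -2.80000000000000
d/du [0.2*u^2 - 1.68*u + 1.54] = 0.4*u - 1.68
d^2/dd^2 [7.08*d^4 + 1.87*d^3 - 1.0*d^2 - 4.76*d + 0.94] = 84.96*d^2 + 11.22*d - 2.0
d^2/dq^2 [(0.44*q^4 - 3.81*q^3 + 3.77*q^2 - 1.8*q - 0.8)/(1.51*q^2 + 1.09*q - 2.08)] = (2.006488*q^6 + 4.34517600000001*q^5 - 5.15512800000001*q^4 - 69.565752*q^3 + 134.772*q^2 - 140.722464*q + 17.532896)/(3.442951*q^6 + 7.455927*q^5 - 8.845731*q^4 - 19.245803*q^3 + 12.184848*q^2 + 14.147328*q - 8.998912)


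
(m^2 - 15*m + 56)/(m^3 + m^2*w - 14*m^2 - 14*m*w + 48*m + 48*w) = (m - 7)/(m^2 + m*w - 6*m - 6*w)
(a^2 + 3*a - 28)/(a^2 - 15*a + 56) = (a^2 + 3*a - 28)/(a^2 - 15*a + 56)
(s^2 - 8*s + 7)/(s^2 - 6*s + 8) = (s^2 - 8*s + 7)/(s^2 - 6*s + 8)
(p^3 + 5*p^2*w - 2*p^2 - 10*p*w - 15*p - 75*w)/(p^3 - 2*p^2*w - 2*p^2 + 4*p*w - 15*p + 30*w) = (p + 5*w)/(p - 2*w)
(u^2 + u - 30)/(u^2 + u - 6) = (u^2 + u - 30)/(u^2 + u - 6)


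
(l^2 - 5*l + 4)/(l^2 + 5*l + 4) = (l^2 - 5*l + 4)/(l^2 + 5*l + 4)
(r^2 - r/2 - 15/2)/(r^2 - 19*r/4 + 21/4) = 2*(2*r + 5)/(4*r - 7)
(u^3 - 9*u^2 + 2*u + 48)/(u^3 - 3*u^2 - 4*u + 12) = (u - 8)/(u - 2)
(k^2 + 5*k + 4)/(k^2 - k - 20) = (k + 1)/(k - 5)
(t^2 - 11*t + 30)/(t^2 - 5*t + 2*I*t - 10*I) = (t - 6)/(t + 2*I)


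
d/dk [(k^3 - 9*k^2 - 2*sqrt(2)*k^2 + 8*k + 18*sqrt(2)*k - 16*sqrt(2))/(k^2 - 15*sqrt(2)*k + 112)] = (k^4 - 30*sqrt(2)*k^3 + 117*sqrt(2)*k^2 + 388*k^2 - 2016*k - 416*sqrt(2)*k + 416 + 2016*sqrt(2))/(k^4 - 30*sqrt(2)*k^3 + 674*k^2 - 3360*sqrt(2)*k + 12544)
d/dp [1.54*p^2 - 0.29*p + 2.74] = 3.08*p - 0.29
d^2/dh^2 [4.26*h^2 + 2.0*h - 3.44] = 8.52000000000000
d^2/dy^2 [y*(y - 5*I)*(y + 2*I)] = 6*y - 6*I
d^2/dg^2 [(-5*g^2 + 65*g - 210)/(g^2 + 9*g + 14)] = 20*(11*g^3 - 42*g^2 - 840*g - 2324)/(g^6 + 27*g^5 + 285*g^4 + 1485*g^3 + 3990*g^2 + 5292*g + 2744)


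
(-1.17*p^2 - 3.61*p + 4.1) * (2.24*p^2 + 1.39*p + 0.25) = -2.6208*p^4 - 9.7127*p^3 + 3.8736*p^2 + 4.7965*p + 1.025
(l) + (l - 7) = 2*l - 7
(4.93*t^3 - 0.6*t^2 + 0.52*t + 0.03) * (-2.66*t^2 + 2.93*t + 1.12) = -13.1138*t^5 + 16.0409*t^4 + 2.3804*t^3 + 0.7718*t^2 + 0.6703*t + 0.0336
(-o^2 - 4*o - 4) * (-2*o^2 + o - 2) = 2*o^4 + 7*o^3 + 6*o^2 + 4*o + 8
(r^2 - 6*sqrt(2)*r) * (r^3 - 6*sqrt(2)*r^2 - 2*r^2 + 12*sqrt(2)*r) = r^5 - 12*sqrt(2)*r^4 - 2*r^4 + 24*sqrt(2)*r^3 + 72*r^3 - 144*r^2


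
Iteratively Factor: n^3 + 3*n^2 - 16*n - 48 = (n - 4)*(n^2 + 7*n + 12) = (n - 4)*(n + 3)*(n + 4)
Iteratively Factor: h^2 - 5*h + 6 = (h - 3)*(h - 2)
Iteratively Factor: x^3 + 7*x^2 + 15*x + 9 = (x + 3)*(x^2 + 4*x + 3) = (x + 3)^2*(x + 1)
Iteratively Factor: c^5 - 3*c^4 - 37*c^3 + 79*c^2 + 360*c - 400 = (c - 1)*(c^4 - 2*c^3 - 39*c^2 + 40*c + 400) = (c - 1)*(c + 4)*(c^3 - 6*c^2 - 15*c + 100) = (c - 1)*(c + 4)^2*(c^2 - 10*c + 25) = (c - 5)*(c - 1)*(c + 4)^2*(c - 5)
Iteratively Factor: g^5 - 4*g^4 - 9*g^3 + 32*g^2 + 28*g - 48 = (g + 2)*(g^4 - 6*g^3 + 3*g^2 + 26*g - 24) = (g - 1)*(g + 2)*(g^3 - 5*g^2 - 2*g + 24) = (g - 4)*(g - 1)*(g + 2)*(g^2 - g - 6) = (g - 4)*(g - 3)*(g - 1)*(g + 2)*(g + 2)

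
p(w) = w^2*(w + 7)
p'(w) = w^2 + 2*w*(w + 7) = w*(3*w + 14)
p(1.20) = 11.81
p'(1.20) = 21.12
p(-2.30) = 24.86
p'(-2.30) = -16.33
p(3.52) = 130.35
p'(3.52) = 86.45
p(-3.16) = 38.34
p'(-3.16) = -14.28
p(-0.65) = 2.68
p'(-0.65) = -7.83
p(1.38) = 15.96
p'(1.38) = 25.03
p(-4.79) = 50.71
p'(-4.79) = 1.77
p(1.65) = 23.55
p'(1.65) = 31.27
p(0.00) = 0.00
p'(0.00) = 0.00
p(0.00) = 0.00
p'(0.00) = 0.00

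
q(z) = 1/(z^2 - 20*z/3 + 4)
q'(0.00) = 0.42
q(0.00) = 0.25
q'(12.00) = 0.00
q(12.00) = 0.01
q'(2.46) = 0.04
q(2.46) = -0.16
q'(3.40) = -0.00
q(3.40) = -0.14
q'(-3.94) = 0.01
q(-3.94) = 0.02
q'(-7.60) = 0.00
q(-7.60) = 0.01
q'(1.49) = 0.27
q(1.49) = -0.27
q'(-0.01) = 0.40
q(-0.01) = 0.25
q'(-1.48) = 0.04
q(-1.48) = 0.06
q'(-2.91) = 0.01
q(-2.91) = 0.03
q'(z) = (20/3 - 2*z)/(z^2 - 20*z/3 + 4)^2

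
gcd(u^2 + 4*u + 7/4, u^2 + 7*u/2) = u + 7/2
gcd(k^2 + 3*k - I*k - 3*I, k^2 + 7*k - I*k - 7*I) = k - I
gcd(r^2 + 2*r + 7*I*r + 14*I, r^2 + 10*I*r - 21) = r + 7*I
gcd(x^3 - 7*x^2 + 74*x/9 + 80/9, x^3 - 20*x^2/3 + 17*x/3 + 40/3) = x^2 - 23*x/3 + 40/3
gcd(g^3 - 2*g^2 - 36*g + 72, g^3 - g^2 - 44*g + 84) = g^2 - 8*g + 12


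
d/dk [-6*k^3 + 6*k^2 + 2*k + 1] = -18*k^2 + 12*k + 2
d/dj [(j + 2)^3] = 3*(j + 2)^2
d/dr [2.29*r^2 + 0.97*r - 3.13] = 4.58*r + 0.97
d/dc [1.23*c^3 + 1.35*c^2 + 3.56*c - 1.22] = 3.69*c^2 + 2.7*c + 3.56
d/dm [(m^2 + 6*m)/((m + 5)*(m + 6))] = 5/(m^2 + 10*m + 25)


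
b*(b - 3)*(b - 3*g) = b^3 - 3*b^2*g - 3*b^2 + 9*b*g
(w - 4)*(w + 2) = w^2 - 2*w - 8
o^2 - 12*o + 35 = (o - 7)*(o - 5)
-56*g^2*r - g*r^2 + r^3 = r*(-8*g + r)*(7*g + r)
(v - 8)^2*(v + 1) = v^3 - 15*v^2 + 48*v + 64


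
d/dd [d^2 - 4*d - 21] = 2*d - 4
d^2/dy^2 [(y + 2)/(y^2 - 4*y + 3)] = 2*((2 - 3*y)*(y^2 - 4*y + 3) + 4*(y - 2)^2*(y + 2))/(y^2 - 4*y + 3)^3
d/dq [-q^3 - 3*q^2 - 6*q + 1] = -3*q^2 - 6*q - 6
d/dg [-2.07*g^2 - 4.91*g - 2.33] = -4.14*g - 4.91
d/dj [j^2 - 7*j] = 2*j - 7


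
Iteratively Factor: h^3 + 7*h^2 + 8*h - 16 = (h + 4)*(h^2 + 3*h - 4) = (h + 4)^2*(h - 1)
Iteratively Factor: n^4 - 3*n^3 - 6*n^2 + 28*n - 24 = (n - 2)*(n^3 - n^2 - 8*n + 12) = (n - 2)^2*(n^2 + n - 6) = (n - 2)^3*(n + 3)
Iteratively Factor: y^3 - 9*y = (y + 3)*(y^2 - 3*y) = (y - 3)*(y + 3)*(y)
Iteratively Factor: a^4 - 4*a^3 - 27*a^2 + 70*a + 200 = (a - 5)*(a^3 + a^2 - 22*a - 40) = (a - 5)*(a + 4)*(a^2 - 3*a - 10) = (a - 5)^2*(a + 4)*(a + 2)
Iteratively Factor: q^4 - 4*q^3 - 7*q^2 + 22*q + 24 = (q - 3)*(q^3 - q^2 - 10*q - 8) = (q - 4)*(q - 3)*(q^2 + 3*q + 2) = (q - 4)*(q - 3)*(q + 2)*(q + 1)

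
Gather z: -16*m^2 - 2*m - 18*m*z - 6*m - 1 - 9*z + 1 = -16*m^2 - 8*m + z*(-18*m - 9)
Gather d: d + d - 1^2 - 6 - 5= 2*d - 12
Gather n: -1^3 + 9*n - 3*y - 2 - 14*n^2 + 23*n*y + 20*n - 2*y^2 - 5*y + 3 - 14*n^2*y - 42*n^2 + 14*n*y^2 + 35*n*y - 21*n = n^2*(-14*y - 56) + n*(14*y^2 + 58*y + 8) - 2*y^2 - 8*y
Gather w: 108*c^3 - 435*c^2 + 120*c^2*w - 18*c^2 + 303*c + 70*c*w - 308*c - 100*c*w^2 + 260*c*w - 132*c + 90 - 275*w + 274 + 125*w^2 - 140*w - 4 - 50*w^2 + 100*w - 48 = 108*c^3 - 453*c^2 - 137*c + w^2*(75 - 100*c) + w*(120*c^2 + 330*c - 315) + 312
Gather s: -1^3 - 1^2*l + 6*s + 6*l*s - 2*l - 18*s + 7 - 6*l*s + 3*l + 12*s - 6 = 0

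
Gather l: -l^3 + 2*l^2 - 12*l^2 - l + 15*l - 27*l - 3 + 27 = -l^3 - 10*l^2 - 13*l + 24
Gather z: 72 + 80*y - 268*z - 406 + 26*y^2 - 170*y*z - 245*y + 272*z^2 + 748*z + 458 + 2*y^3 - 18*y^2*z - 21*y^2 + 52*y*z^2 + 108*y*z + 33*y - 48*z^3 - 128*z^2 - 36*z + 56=2*y^3 + 5*y^2 - 132*y - 48*z^3 + z^2*(52*y + 144) + z*(-18*y^2 - 62*y + 444) + 180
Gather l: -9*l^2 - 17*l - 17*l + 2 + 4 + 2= -9*l^2 - 34*l + 8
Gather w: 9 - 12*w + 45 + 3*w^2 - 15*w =3*w^2 - 27*w + 54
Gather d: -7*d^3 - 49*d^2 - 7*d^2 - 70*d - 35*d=-7*d^3 - 56*d^2 - 105*d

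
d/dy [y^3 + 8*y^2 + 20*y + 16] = 3*y^2 + 16*y + 20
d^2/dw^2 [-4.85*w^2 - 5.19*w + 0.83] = -9.70000000000000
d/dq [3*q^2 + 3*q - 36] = 6*q + 3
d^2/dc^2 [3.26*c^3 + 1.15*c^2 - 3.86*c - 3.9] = 19.56*c + 2.3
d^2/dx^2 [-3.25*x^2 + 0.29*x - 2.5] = -6.50000000000000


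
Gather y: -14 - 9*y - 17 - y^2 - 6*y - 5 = -y^2 - 15*y - 36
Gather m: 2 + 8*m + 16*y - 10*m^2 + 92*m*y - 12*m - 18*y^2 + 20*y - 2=-10*m^2 + m*(92*y - 4) - 18*y^2 + 36*y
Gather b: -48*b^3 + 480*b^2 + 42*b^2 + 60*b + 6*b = -48*b^3 + 522*b^2 + 66*b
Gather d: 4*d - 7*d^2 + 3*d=-7*d^2 + 7*d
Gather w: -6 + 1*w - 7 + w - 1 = 2*w - 14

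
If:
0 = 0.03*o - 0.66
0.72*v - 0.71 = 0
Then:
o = 22.00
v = 0.99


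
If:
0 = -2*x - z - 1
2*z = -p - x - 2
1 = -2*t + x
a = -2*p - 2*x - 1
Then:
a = 4*z + 3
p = -3*z/2 - 3/2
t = -z/4 - 3/4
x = -z/2 - 1/2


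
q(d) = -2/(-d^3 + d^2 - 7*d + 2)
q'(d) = -2*(3*d^2 - 2*d + 7)/(-d^3 + d^2 - 7*d + 2)^2 = 2*(-3*d^2 + 2*d - 7)/(d^3 - d^2 + 7*d - 2)^2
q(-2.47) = -0.05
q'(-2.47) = -0.04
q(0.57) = 1.08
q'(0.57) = -3.99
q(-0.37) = -0.42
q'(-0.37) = -0.71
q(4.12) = 0.03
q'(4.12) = -0.02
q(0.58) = 1.04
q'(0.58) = -3.72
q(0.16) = -2.22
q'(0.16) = -16.63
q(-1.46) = -0.11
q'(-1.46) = -0.11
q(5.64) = 0.01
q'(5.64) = -0.01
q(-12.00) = 0.00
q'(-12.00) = 0.00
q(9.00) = 0.00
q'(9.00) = 0.00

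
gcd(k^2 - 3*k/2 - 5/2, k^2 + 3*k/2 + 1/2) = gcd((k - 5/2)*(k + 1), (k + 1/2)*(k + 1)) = k + 1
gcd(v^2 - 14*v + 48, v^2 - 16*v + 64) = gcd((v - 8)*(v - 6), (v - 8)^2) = v - 8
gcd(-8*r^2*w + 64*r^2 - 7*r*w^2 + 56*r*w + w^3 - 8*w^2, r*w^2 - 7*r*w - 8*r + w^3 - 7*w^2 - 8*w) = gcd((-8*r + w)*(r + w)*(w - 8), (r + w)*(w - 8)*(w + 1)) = r*w - 8*r + w^2 - 8*w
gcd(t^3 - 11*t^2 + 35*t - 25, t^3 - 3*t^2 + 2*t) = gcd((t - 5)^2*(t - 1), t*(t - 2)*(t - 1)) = t - 1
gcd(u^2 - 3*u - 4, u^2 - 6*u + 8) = u - 4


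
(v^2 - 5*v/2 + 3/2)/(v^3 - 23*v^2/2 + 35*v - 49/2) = (2*v - 3)/(2*v^2 - 21*v + 49)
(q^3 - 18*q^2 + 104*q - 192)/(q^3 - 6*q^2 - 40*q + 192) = (q - 6)/(q + 6)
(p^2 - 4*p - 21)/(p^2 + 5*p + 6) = (p - 7)/(p + 2)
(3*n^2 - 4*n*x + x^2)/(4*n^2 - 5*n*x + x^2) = (-3*n + x)/(-4*n + x)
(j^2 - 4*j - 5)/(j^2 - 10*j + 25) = (j + 1)/(j - 5)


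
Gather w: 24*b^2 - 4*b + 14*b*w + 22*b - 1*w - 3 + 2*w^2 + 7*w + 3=24*b^2 + 18*b + 2*w^2 + w*(14*b + 6)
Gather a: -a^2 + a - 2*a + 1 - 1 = -a^2 - a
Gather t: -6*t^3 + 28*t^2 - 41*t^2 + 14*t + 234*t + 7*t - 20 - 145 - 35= -6*t^3 - 13*t^2 + 255*t - 200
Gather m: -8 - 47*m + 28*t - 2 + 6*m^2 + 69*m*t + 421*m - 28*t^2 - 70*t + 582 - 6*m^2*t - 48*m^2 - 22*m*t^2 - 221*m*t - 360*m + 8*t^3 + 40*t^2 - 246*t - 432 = m^2*(-6*t - 42) + m*(-22*t^2 - 152*t + 14) + 8*t^3 + 12*t^2 - 288*t + 140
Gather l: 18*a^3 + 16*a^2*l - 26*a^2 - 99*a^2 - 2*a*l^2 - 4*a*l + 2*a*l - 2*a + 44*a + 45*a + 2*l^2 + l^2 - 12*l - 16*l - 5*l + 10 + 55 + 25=18*a^3 - 125*a^2 + 87*a + l^2*(3 - 2*a) + l*(16*a^2 - 2*a - 33) + 90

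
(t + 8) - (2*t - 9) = 17 - t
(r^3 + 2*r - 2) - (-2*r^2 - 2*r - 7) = r^3 + 2*r^2 + 4*r + 5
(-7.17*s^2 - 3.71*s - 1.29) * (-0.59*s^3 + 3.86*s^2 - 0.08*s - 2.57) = 4.2303*s^5 - 25.4873*s^4 - 12.9859*s^3 + 13.7443*s^2 + 9.6379*s + 3.3153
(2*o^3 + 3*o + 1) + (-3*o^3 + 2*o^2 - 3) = -o^3 + 2*o^2 + 3*o - 2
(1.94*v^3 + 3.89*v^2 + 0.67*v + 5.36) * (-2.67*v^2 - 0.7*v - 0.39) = -5.1798*v^5 - 11.7443*v^4 - 5.2685*v^3 - 16.2973*v^2 - 4.0133*v - 2.0904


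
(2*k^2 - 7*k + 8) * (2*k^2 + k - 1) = 4*k^4 - 12*k^3 + 7*k^2 + 15*k - 8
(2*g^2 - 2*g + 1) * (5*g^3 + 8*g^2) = 10*g^5 + 6*g^4 - 11*g^3 + 8*g^2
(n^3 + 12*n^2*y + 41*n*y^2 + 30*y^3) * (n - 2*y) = n^4 + 10*n^3*y + 17*n^2*y^2 - 52*n*y^3 - 60*y^4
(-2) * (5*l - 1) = 2 - 10*l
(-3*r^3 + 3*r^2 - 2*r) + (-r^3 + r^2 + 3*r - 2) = -4*r^3 + 4*r^2 + r - 2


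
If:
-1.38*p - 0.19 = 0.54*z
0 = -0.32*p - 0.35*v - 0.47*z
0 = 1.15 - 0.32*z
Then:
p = -1.54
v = -3.41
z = 3.59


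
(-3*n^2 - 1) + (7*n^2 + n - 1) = 4*n^2 + n - 2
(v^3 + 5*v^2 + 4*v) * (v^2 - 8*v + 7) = v^5 - 3*v^4 - 29*v^3 + 3*v^2 + 28*v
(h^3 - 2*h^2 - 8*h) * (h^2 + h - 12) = h^5 - h^4 - 22*h^3 + 16*h^2 + 96*h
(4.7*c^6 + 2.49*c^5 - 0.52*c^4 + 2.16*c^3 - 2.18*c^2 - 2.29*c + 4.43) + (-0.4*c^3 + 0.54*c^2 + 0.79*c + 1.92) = 4.7*c^6 + 2.49*c^5 - 0.52*c^4 + 1.76*c^3 - 1.64*c^2 - 1.5*c + 6.35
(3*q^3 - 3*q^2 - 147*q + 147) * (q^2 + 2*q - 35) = 3*q^5 + 3*q^4 - 258*q^3 - 42*q^2 + 5439*q - 5145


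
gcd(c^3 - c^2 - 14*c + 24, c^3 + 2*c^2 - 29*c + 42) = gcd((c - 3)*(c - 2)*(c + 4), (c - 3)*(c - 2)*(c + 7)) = c^2 - 5*c + 6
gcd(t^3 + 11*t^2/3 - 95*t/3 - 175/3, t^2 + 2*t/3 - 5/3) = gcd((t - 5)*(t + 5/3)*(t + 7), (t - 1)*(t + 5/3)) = t + 5/3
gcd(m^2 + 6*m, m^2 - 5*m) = m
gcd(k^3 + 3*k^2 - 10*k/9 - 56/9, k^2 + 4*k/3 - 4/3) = k + 2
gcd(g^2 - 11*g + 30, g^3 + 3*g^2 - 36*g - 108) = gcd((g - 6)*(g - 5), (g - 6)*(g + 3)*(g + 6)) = g - 6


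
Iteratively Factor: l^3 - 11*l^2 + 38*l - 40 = (l - 2)*(l^2 - 9*l + 20) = (l - 4)*(l - 2)*(l - 5)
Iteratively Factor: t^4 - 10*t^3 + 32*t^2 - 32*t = (t)*(t^3 - 10*t^2 + 32*t - 32) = t*(t - 4)*(t^2 - 6*t + 8) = t*(t - 4)^2*(t - 2)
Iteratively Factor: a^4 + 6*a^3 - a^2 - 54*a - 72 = (a + 4)*(a^3 + 2*a^2 - 9*a - 18) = (a + 3)*(a + 4)*(a^2 - a - 6) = (a - 3)*(a + 3)*(a + 4)*(a + 2)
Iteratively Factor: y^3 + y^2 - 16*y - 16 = (y + 1)*(y^2 - 16) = (y - 4)*(y + 1)*(y + 4)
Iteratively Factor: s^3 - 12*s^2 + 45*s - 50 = (s - 5)*(s^2 - 7*s + 10) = (s - 5)^2*(s - 2)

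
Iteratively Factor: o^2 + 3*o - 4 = (o - 1)*(o + 4)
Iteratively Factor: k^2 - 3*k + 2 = (k - 1)*(k - 2)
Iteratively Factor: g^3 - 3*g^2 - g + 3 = (g - 3)*(g^2 - 1) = (g - 3)*(g + 1)*(g - 1)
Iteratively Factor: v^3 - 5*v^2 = (v)*(v^2 - 5*v) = v*(v - 5)*(v)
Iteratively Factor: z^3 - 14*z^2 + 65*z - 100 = (z - 4)*(z^2 - 10*z + 25) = (z - 5)*(z - 4)*(z - 5)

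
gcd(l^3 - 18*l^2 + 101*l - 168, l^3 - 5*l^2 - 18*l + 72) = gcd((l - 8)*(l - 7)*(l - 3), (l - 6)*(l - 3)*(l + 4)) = l - 3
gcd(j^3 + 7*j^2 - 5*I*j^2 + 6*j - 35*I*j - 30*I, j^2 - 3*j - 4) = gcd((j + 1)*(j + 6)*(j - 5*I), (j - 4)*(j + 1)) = j + 1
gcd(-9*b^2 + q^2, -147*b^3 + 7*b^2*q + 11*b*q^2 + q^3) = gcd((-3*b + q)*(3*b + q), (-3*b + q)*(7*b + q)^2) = -3*b + q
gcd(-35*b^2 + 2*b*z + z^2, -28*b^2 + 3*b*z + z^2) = 7*b + z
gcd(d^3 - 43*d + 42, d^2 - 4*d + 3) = d - 1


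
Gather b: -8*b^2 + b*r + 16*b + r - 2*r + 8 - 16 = -8*b^2 + b*(r + 16) - r - 8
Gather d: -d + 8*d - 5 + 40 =7*d + 35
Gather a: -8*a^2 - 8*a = -8*a^2 - 8*a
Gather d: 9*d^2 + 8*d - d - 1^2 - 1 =9*d^2 + 7*d - 2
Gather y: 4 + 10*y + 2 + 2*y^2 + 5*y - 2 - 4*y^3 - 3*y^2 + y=-4*y^3 - y^2 + 16*y + 4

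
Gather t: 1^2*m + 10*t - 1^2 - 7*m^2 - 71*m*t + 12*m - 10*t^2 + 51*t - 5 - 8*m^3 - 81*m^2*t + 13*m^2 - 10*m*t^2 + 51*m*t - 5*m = -8*m^3 + 6*m^2 + 8*m + t^2*(-10*m - 10) + t*(-81*m^2 - 20*m + 61) - 6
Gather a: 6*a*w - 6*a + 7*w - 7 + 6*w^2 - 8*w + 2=a*(6*w - 6) + 6*w^2 - w - 5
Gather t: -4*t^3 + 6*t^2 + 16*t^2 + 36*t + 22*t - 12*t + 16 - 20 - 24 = -4*t^3 + 22*t^2 + 46*t - 28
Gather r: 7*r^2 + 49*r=7*r^2 + 49*r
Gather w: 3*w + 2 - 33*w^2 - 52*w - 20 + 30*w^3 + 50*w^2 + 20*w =30*w^3 + 17*w^2 - 29*w - 18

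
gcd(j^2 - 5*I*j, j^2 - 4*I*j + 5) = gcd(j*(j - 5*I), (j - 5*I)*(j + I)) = j - 5*I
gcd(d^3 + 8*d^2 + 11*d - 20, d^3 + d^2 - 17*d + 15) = d^2 + 4*d - 5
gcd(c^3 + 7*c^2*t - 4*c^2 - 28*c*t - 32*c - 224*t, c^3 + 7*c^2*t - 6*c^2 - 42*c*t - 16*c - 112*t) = c^2 + 7*c*t - 8*c - 56*t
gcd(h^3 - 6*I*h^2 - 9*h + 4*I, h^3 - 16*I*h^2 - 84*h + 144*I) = h - 4*I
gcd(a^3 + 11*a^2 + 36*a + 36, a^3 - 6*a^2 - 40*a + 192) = a + 6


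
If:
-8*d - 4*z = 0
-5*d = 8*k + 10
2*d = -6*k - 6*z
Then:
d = -6/11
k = -10/11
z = 12/11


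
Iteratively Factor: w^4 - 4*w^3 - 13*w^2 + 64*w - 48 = (w - 1)*(w^3 - 3*w^2 - 16*w + 48) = (w - 1)*(w + 4)*(w^2 - 7*w + 12) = (w - 3)*(w - 1)*(w + 4)*(w - 4)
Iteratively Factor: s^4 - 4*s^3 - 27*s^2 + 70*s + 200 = (s - 5)*(s^3 + s^2 - 22*s - 40) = (s - 5)*(s + 2)*(s^2 - s - 20) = (s - 5)^2*(s + 2)*(s + 4)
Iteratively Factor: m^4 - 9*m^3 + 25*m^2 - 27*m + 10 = (m - 5)*(m^3 - 4*m^2 + 5*m - 2) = (m - 5)*(m - 1)*(m^2 - 3*m + 2) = (m - 5)*(m - 2)*(m - 1)*(m - 1)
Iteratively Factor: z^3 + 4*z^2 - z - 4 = (z + 4)*(z^2 - 1) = (z + 1)*(z + 4)*(z - 1)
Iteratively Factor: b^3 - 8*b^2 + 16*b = (b - 4)*(b^2 - 4*b) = (b - 4)^2*(b)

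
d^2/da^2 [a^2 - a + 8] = 2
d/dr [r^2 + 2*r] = 2*r + 2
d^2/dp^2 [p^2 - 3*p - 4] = 2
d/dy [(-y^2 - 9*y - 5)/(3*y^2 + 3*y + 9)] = 2*(4*y^2 + 2*y - 11)/(3*(y^4 + 2*y^3 + 7*y^2 + 6*y + 9))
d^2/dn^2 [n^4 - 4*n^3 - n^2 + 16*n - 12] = 12*n^2 - 24*n - 2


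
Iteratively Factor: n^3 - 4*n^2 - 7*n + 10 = (n + 2)*(n^2 - 6*n + 5) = (n - 1)*(n + 2)*(n - 5)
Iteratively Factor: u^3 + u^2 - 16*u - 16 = (u - 4)*(u^2 + 5*u + 4) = (u - 4)*(u + 1)*(u + 4)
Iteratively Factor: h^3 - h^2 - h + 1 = (h + 1)*(h^2 - 2*h + 1) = (h - 1)*(h + 1)*(h - 1)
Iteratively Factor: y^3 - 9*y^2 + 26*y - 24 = (y - 2)*(y^2 - 7*y + 12) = (y - 4)*(y - 2)*(y - 3)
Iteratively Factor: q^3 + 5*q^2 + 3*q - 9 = (q - 1)*(q^2 + 6*q + 9) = (q - 1)*(q + 3)*(q + 3)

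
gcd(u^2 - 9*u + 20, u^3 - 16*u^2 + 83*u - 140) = u^2 - 9*u + 20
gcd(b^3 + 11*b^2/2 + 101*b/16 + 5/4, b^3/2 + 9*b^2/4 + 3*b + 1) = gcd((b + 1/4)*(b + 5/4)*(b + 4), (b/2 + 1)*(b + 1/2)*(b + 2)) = 1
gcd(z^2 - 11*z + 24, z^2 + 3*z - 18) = z - 3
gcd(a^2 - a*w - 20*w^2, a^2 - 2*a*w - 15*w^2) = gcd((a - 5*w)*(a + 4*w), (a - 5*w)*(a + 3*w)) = -a + 5*w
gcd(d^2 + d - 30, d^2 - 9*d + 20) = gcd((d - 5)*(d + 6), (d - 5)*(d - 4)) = d - 5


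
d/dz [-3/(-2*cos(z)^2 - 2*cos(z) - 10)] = 3*(2*cos(z) + 1)*sin(z)/(2*(cos(z)^2 + cos(z) + 5)^2)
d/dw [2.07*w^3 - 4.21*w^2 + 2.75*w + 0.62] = 6.21*w^2 - 8.42*w + 2.75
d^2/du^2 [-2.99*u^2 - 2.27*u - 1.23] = -5.98000000000000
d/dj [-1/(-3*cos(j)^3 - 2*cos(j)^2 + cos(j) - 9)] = (9*cos(j)^2 + 4*cos(j) - 1)*sin(j)/(3*cos(j)^3 + 2*cos(j)^2 - cos(j) + 9)^2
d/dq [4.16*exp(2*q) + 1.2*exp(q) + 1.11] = (8.32*exp(q) + 1.2)*exp(q)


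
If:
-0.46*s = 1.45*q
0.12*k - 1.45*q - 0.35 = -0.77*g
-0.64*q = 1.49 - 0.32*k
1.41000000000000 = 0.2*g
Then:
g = 7.05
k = 13.97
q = 4.66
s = -14.69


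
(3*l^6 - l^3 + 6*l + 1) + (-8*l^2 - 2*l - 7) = 3*l^6 - l^3 - 8*l^2 + 4*l - 6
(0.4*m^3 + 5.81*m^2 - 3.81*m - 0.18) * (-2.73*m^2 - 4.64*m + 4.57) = -1.092*m^5 - 17.7173*m^4 - 14.7291*m^3 + 44.7215*m^2 - 16.5765*m - 0.8226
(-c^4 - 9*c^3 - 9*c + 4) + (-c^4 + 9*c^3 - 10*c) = -2*c^4 - 19*c + 4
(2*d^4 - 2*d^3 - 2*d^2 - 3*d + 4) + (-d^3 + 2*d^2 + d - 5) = 2*d^4 - 3*d^3 - 2*d - 1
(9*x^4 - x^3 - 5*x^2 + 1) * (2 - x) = -9*x^5 + 19*x^4 + 3*x^3 - 10*x^2 - x + 2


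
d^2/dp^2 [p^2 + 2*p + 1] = 2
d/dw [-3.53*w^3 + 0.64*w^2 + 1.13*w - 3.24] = -10.59*w^2 + 1.28*w + 1.13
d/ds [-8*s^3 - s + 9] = -24*s^2 - 1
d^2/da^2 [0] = 0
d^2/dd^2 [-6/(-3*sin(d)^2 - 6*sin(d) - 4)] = 36*(-6*sin(d)^4 - 9*sin(d)^3 + 11*sin(d)^2 + 22*sin(d) + 8)/(3*sin(d)^2 + 6*sin(d) + 4)^3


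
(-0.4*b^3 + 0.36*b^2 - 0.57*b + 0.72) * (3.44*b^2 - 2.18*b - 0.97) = -1.376*b^5 + 2.1104*b^4 - 2.3576*b^3 + 3.3702*b^2 - 1.0167*b - 0.6984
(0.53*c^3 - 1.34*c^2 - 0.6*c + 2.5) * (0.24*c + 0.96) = 0.1272*c^4 + 0.1872*c^3 - 1.4304*c^2 + 0.024*c + 2.4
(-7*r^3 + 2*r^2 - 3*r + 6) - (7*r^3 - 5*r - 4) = -14*r^3 + 2*r^2 + 2*r + 10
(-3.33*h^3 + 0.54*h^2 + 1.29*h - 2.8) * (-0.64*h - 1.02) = 2.1312*h^4 + 3.051*h^3 - 1.3764*h^2 + 0.4762*h + 2.856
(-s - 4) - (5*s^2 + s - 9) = -5*s^2 - 2*s + 5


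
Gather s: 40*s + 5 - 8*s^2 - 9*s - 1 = -8*s^2 + 31*s + 4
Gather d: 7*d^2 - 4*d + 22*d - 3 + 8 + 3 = 7*d^2 + 18*d + 8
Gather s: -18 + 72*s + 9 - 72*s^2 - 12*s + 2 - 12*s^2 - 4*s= -84*s^2 + 56*s - 7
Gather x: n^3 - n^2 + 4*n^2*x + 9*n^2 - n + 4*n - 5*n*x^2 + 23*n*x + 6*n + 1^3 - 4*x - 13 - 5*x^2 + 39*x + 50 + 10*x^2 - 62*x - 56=n^3 + 8*n^2 + 9*n + x^2*(5 - 5*n) + x*(4*n^2 + 23*n - 27) - 18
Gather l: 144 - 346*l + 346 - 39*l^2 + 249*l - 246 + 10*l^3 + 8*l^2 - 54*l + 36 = 10*l^3 - 31*l^2 - 151*l + 280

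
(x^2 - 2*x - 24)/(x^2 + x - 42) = (x + 4)/(x + 7)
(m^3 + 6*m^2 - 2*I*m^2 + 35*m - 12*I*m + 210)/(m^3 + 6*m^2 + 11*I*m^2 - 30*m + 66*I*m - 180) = (m - 7*I)/(m + 6*I)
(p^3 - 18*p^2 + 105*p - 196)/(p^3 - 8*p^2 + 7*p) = (p^2 - 11*p + 28)/(p*(p - 1))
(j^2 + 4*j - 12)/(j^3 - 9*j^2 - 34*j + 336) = (j - 2)/(j^2 - 15*j + 56)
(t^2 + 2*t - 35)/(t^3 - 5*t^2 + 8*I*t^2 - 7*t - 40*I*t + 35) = (t + 7)/(t^2 + 8*I*t - 7)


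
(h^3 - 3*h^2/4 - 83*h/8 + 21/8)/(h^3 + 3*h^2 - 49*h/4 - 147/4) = (4*h - 1)/(2*(2*h + 7))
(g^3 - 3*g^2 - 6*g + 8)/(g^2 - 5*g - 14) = (g^2 - 5*g + 4)/(g - 7)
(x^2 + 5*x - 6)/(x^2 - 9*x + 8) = (x + 6)/(x - 8)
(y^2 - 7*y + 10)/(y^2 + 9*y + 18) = (y^2 - 7*y + 10)/(y^2 + 9*y + 18)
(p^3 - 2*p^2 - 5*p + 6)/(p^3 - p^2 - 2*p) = (-p^3 + 2*p^2 + 5*p - 6)/(p*(-p^2 + p + 2))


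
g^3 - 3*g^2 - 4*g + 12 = (g - 3)*(g - 2)*(g + 2)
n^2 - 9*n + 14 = (n - 7)*(n - 2)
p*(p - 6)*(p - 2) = p^3 - 8*p^2 + 12*p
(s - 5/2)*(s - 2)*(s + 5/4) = s^3 - 13*s^2/4 - 5*s/8 + 25/4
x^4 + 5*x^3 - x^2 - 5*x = x*(x - 1)*(x + 1)*(x + 5)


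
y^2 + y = y*(y + 1)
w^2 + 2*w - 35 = (w - 5)*(w + 7)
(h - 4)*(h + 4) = h^2 - 16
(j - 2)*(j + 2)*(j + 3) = j^3 + 3*j^2 - 4*j - 12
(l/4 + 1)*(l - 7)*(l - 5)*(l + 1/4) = l^4/4 - 31*l^3/16 - 15*l^2/4 + 547*l/16 + 35/4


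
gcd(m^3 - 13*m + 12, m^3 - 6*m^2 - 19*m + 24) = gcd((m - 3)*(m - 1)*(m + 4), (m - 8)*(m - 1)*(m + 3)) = m - 1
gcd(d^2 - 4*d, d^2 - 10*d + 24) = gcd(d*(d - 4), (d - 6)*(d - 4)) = d - 4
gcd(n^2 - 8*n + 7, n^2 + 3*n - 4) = n - 1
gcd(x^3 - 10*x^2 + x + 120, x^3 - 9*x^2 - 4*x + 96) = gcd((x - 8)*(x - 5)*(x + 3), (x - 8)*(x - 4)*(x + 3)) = x^2 - 5*x - 24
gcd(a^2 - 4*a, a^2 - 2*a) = a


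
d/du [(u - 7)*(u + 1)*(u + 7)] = 3*u^2 + 2*u - 49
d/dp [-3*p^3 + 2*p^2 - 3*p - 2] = -9*p^2 + 4*p - 3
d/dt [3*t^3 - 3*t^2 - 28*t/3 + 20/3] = 9*t^2 - 6*t - 28/3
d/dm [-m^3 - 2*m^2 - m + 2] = -3*m^2 - 4*m - 1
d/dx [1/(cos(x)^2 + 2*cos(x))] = 2*(sin(x)/cos(x)^2 + tan(x))/(cos(x) + 2)^2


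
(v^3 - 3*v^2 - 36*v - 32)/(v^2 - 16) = (v^2 - 7*v - 8)/(v - 4)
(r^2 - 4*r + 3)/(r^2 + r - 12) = (r - 1)/(r + 4)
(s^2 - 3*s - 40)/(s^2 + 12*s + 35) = (s - 8)/(s + 7)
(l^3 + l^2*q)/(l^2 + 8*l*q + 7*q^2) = l^2/(l + 7*q)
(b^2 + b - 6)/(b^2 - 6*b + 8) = (b + 3)/(b - 4)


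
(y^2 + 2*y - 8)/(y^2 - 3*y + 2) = (y + 4)/(y - 1)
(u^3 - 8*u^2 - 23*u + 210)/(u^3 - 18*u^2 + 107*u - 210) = (u + 5)/(u - 5)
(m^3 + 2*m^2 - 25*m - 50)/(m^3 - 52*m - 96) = (m^2 - 25)/(m^2 - 2*m - 48)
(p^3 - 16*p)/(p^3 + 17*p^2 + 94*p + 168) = p*(p - 4)/(p^2 + 13*p + 42)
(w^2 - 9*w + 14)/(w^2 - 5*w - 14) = (w - 2)/(w + 2)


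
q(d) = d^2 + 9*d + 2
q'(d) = 2*d + 9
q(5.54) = 82.55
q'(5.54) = 20.08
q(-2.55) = -14.45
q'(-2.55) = 3.90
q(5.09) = 73.72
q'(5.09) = 19.18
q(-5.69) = -16.83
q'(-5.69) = -2.38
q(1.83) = 21.82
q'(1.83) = 12.66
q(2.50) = 30.75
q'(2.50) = 14.00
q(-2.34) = -13.58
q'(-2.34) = 4.32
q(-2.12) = -12.59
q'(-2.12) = 4.76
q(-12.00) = 38.00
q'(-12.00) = -15.00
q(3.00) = 38.00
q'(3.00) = 15.00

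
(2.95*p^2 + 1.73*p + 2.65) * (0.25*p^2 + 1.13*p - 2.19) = 0.7375*p^4 + 3.766*p^3 - 3.8431*p^2 - 0.7942*p - 5.8035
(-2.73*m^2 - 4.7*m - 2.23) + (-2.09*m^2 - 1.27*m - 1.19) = -4.82*m^2 - 5.97*m - 3.42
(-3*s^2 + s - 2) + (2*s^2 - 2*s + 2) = -s^2 - s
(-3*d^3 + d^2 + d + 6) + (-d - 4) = -3*d^3 + d^2 + 2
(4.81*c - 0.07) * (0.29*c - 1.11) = 1.3949*c^2 - 5.3594*c + 0.0777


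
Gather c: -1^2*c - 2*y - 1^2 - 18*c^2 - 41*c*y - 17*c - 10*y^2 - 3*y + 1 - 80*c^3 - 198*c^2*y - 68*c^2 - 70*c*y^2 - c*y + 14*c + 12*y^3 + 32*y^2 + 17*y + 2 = -80*c^3 + c^2*(-198*y - 86) + c*(-70*y^2 - 42*y - 4) + 12*y^3 + 22*y^2 + 12*y + 2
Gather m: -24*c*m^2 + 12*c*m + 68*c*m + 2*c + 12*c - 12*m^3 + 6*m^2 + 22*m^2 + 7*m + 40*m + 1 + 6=14*c - 12*m^3 + m^2*(28 - 24*c) + m*(80*c + 47) + 7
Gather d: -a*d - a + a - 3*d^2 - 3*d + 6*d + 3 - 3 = -3*d^2 + d*(3 - a)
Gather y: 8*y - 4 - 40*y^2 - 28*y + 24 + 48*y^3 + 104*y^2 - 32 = 48*y^3 + 64*y^2 - 20*y - 12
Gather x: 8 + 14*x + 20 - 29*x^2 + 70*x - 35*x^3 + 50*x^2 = -35*x^3 + 21*x^2 + 84*x + 28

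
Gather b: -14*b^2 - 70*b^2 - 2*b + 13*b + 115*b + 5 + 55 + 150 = -84*b^2 + 126*b + 210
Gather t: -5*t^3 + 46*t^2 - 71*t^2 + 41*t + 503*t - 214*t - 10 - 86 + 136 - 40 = -5*t^3 - 25*t^2 + 330*t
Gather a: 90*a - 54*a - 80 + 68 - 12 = 36*a - 24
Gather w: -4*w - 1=-4*w - 1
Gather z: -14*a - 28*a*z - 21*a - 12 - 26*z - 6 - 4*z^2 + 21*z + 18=-35*a - 4*z^2 + z*(-28*a - 5)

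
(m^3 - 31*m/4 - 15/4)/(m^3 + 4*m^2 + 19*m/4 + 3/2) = (2*m^2 - m - 15)/(2*m^2 + 7*m + 6)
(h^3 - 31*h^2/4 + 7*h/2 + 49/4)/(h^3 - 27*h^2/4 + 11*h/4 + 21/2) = (h - 7)/(h - 6)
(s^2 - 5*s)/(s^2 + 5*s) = (s - 5)/(s + 5)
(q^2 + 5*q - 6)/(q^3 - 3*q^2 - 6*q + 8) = (q + 6)/(q^2 - 2*q - 8)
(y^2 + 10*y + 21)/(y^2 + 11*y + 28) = (y + 3)/(y + 4)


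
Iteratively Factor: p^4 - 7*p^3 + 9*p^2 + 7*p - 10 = (p - 1)*(p^3 - 6*p^2 + 3*p + 10) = (p - 5)*(p - 1)*(p^2 - p - 2) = (p - 5)*(p - 1)*(p + 1)*(p - 2)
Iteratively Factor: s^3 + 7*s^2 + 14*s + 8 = (s + 2)*(s^2 + 5*s + 4) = (s + 1)*(s + 2)*(s + 4)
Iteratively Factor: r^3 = (r)*(r^2) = r^2*(r)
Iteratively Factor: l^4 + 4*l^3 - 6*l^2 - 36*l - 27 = (l + 3)*(l^3 + l^2 - 9*l - 9) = (l + 1)*(l + 3)*(l^2 - 9) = (l + 1)*(l + 3)^2*(l - 3)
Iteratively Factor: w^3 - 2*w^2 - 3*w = (w - 3)*(w^2 + w) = w*(w - 3)*(w + 1)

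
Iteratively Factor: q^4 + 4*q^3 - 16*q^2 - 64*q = (q - 4)*(q^3 + 8*q^2 + 16*q) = (q - 4)*(q + 4)*(q^2 + 4*q) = q*(q - 4)*(q + 4)*(q + 4)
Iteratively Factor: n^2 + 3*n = (n + 3)*(n)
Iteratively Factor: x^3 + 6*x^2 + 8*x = (x)*(x^2 + 6*x + 8) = x*(x + 4)*(x + 2)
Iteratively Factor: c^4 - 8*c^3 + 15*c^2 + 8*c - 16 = (c - 4)*(c^3 - 4*c^2 - c + 4) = (c - 4)^2*(c^2 - 1) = (c - 4)^2*(c + 1)*(c - 1)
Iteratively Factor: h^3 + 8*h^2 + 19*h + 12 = (h + 4)*(h^2 + 4*h + 3) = (h + 1)*(h + 4)*(h + 3)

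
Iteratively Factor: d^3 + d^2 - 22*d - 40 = (d + 4)*(d^2 - 3*d - 10) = (d + 2)*(d + 4)*(d - 5)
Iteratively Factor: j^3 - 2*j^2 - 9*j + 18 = (j - 2)*(j^2 - 9) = (j - 3)*(j - 2)*(j + 3)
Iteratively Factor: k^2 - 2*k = (k)*(k - 2)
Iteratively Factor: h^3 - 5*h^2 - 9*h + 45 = (h - 5)*(h^2 - 9) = (h - 5)*(h + 3)*(h - 3)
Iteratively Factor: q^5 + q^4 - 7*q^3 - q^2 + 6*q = (q)*(q^4 + q^3 - 7*q^2 - q + 6) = q*(q - 1)*(q^3 + 2*q^2 - 5*q - 6) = q*(q - 1)*(q + 1)*(q^2 + q - 6) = q*(q - 2)*(q - 1)*(q + 1)*(q + 3)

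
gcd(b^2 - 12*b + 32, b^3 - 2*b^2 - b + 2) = 1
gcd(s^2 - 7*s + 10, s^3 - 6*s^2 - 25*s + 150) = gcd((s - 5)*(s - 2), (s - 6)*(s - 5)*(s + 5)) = s - 5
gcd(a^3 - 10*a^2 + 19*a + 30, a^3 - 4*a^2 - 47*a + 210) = a^2 - 11*a + 30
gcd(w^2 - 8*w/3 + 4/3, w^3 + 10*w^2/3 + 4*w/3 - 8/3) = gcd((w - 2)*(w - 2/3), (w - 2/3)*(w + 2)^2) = w - 2/3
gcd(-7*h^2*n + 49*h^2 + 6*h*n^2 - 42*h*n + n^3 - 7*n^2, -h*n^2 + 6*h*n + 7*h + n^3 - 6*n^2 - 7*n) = h*n - 7*h - n^2 + 7*n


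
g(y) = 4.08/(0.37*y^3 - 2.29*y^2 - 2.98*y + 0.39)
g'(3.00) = 0.07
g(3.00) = -0.21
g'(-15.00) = -0.00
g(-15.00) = -0.00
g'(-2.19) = -0.80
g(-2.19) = -0.51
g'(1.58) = 0.41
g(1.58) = -0.48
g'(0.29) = 39.75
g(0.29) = -6.20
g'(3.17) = 0.06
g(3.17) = -0.20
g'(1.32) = 0.65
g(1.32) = -0.61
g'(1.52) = 0.46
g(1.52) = -0.50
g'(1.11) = 1.00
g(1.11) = -0.78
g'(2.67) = 0.10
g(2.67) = -0.24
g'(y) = 4.08*(-1.11*y^2 + 4.58*y + 2.98)/(0.37*y^3 - 2.29*y^2 - 2.98*y + 0.39)^2 = (-4.5288*y^2 + 18.6864*y + 12.1584)/(0.37*y^3 - 2.29*y^2 - 2.98*y + 0.39)^2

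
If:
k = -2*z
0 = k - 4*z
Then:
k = 0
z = 0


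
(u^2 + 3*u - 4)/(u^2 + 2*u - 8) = (u - 1)/(u - 2)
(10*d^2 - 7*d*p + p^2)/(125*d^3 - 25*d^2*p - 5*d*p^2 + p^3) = (-2*d + p)/(-25*d^2 + p^2)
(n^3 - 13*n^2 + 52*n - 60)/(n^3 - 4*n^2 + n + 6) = (n^2 - 11*n + 30)/(n^2 - 2*n - 3)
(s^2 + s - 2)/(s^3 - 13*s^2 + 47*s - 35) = (s + 2)/(s^2 - 12*s + 35)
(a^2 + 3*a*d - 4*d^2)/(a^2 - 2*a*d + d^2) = (a + 4*d)/(a - d)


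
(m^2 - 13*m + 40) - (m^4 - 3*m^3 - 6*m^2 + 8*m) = -m^4 + 3*m^3 + 7*m^2 - 21*m + 40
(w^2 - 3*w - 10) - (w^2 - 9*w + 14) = 6*w - 24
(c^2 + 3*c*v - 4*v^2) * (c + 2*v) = c^3 + 5*c^2*v + 2*c*v^2 - 8*v^3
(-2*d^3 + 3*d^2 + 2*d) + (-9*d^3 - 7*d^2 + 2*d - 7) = -11*d^3 - 4*d^2 + 4*d - 7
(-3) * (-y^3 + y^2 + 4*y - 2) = 3*y^3 - 3*y^2 - 12*y + 6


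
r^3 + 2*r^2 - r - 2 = (r - 1)*(r + 1)*(r + 2)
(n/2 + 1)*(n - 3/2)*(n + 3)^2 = n^4/2 + 13*n^3/4 + 9*n^2/2 - 27*n/4 - 27/2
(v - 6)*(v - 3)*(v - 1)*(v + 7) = v^4 - 3*v^3 - 43*v^2 + 171*v - 126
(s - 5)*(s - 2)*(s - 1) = s^3 - 8*s^2 + 17*s - 10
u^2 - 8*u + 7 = (u - 7)*(u - 1)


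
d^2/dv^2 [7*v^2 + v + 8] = 14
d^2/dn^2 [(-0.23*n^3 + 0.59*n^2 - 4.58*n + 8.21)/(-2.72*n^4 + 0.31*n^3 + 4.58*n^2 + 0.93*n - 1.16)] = (3.40326399999999*n^9 - 26.190336*n^8 + 426.79248*n^7 - 1283.928138*n^6 - 167.737986000001*n^5 + 1986.736578*n^4 - 198.04865*n^3 - 737.181258*n^2 - 79.679268*n - 93.143834)/(20.123648*n^12 - 6.880512*n^11 - 100.86984*n^10 + 2.499809*n^9 + 200.298498*n^8 + 43.868565*n^7 - 183.30728*n^6 - 67.052721*n^5 + 74.10081*n^4 + 27.589659*n^3 - 15.478692*n^2 - 3.754224*n + 1.560896)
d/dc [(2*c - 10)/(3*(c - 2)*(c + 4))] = 2*(-c^2 + 10*c + 2)/(3*(c^4 + 4*c^3 - 12*c^2 - 32*c + 64))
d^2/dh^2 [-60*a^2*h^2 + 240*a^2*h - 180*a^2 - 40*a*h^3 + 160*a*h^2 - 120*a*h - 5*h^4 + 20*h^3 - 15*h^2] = -120*a^2 - 240*a*h + 320*a - 60*h^2 + 120*h - 30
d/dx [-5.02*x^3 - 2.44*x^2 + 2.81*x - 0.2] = -15.06*x^2 - 4.88*x + 2.81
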